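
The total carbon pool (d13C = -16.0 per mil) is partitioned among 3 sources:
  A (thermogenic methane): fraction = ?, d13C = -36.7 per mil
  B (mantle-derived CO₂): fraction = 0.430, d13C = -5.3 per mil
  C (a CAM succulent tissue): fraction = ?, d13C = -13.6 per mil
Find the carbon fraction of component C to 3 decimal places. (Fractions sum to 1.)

0.312

Let f_C and f_A be the unknown fractions; fractions sum to 1 so f_C + f_A = 0.570.
Mass balance: Σ fᵢ·δᵢ = δ_bulk ⇒ f_C·(-13.6) + f_A·(-36.7) = -16.0 − (-2.279) = -13.721
Substitute f_A = 0.570 − f_C:
f_C·(-13.6 − -36.7) = -13.721 − 0.570×(-36.7) = 7.198
f_C = 7.198 / 23.1 = 0.3116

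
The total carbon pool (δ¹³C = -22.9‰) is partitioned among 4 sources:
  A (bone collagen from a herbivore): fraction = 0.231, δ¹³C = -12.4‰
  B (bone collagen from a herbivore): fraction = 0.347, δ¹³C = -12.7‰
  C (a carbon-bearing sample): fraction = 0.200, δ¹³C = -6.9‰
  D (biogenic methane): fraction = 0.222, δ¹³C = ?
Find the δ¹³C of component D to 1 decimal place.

Isotope mass balance: δ_bulk = Σ fᵢ·δᵢ.
-22.9 = 0.231×(-12.4) + 0.347×(-12.7) + 0.200×(-6.9) + 0.222×δ_D
0.222·δ_D = -22.9 − (-8.651) = -14.249
δ_D = -14.249 / 0.222 = -64.18‰

-64.2‰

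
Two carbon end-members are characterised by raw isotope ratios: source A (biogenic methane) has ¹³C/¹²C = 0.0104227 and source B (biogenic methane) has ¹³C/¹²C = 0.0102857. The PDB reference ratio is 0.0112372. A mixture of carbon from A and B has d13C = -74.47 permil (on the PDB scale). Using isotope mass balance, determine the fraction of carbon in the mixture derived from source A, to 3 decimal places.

0.837

δ_A = (0.0104227/0.0112372 − 1)×1000 = (0.927518 − 1)×1000 = -72.482 permil
δ_B = (0.0102857/0.0112372 − 1)×1000 = (0.915326 − 1)×1000 = -84.674 permil
f_A = (δ_mix − δ_B)/(δ_A − δ_B) = (-74.47 − (-84.674))/(-72.482 − (-84.674))
f_A = 10.204 / 12.192 = 0.8370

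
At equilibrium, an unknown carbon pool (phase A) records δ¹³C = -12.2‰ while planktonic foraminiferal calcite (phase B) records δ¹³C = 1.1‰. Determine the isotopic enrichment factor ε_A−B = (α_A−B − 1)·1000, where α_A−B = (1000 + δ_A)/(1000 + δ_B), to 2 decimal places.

α_A−B = (1000 + -12.2) / (1000 + 1.1) = 987.8 / 1001.1 = 0.986715
ε_A−B = (0.986715 − 1) × 1000 = -13.285‰
(The approximation ε ≈ δ_A − δ_B would give -13.3‰.)

-13.29‰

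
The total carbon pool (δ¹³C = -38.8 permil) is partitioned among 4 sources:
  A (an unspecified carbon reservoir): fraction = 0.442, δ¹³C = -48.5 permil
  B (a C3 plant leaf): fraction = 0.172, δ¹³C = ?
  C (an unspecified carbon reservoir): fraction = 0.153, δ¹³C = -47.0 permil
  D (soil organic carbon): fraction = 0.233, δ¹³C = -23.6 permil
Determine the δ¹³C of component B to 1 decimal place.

-27.2 permil

Isotope mass balance: δ_bulk = Σ fᵢ·δᵢ.
-38.8 = 0.442×(-48.5) + 0.172×δ_B + 0.153×(-47.0) + 0.233×(-23.6)
0.172·δ_B = -38.8 − (-34.127) = -4.673
δ_B = -4.673 / 0.172 = -27.17 permil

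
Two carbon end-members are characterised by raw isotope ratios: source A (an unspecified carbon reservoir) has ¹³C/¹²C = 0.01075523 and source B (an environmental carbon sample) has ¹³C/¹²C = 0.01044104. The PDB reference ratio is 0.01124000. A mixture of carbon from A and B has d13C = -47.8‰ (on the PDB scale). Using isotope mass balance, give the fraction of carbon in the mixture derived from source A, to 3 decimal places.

δ_A = (0.01075523/0.01124000 − 1)×1000 = (0.956871 − 1)×1000 = -43.129‰
δ_B = (0.01044104/0.01124000 − 1)×1000 = (0.928918 − 1)×1000 = -71.082‰
f_A = (δ_mix − δ_B)/(δ_A − δ_B) = (-47.8 − (-71.082))/(-43.129 − (-71.082))
f_A = 23.282 / 27.953 = 0.8329

0.833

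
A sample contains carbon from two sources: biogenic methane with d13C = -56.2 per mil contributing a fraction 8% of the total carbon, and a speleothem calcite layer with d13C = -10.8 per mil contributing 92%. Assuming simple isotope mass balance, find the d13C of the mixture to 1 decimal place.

-14.4 per mil

δ_mix = f_A·δ_A + f_B·δ_B
δ_mix = 0.08 × (-56.2) + 0.92 × (-10.8)
δ_mix = -4.50 + -9.94 = -14.43 per mil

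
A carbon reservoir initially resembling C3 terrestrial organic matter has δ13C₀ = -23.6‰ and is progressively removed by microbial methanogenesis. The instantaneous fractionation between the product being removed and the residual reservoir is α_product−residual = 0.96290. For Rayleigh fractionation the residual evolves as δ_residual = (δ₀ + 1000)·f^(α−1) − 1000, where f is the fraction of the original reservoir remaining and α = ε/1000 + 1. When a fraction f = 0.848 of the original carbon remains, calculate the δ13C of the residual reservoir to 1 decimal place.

-17.6‰

Rayleigh residual: δ_res = (δ₀ + 1000)·f^(α−1) − 1000
α − 1 = -0.03710
f^(α−1) = 0.848^(-0.03710) = 1.006136
δ_res = (-23.6 + 1000) × 1.006136 − 1000 = 982.391 − 1000 = -17.61‰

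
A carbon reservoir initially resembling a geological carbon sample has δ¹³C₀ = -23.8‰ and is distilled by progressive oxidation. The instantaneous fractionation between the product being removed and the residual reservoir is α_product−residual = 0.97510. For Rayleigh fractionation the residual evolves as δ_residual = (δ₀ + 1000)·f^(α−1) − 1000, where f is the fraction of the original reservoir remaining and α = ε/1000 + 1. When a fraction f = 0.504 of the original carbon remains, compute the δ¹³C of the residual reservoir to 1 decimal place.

Rayleigh residual: δ_res = (δ₀ + 1000)·f^(α−1) − 1000
α − 1 = -0.02490
f^(α−1) = 0.504^(-0.02490) = 1.017207
δ_res = (-23.8 + 1000) × 1.017207 − 1000 = 992.998 − 1000 = -7.00‰

-7.0‰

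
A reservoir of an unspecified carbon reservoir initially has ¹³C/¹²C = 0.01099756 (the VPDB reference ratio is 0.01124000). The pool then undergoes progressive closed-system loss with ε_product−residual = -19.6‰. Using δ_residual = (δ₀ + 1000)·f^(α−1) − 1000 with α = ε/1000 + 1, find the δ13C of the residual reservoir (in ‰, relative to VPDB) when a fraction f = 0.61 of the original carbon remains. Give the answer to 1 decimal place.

-12.0‰

δ₀ = (0.01099756/0.01124000 − 1)×1000 = (0.978431 − 1)×1000 = -21.569‰
α − 1 = ε/1000 = -0.0196
f^(α−1) = 0.61^(-0.0196) = 1.009735
δ_res = (-21.569 + 1000) × 1.009735 − 1000 = 987.956 − 1000 = -12.04‰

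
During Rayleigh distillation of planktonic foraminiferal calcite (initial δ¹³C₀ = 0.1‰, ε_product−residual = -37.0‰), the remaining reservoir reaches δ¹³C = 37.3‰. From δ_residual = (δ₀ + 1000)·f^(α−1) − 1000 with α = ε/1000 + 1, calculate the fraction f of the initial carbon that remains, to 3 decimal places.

0.373

α − 1 = ε/1000 = -0.0370
(δ_res + 1000)/(δ₀ + 1000) = (37.3 + 1000)/(0.1 + 1000) = 1037.3/1000.1 = 1.037196
f = 1.037196^(1/-0.0370) = exp(ln(1.037196)/-0.0370) = exp(0.03652/-0.0370)
f = exp(-0.9871) = 0.3727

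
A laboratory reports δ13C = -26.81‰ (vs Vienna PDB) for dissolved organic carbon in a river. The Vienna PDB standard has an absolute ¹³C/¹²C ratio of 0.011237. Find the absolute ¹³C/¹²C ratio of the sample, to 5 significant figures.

0.010936

R_sample = R_standard × (δ13C/1000 + 1)
R_sample = 0.011237 × (-26.81/1000 + 1) = 0.011237 × 0.973190
R_sample = 0.0109357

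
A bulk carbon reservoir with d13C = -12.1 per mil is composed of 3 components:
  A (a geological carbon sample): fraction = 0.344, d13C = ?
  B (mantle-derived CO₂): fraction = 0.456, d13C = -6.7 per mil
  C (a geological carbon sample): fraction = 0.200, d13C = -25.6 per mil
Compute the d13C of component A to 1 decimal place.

Isotope mass balance: δ_bulk = Σ fᵢ·δᵢ.
-12.1 = 0.344×δ_A + 0.456×(-6.7) + 0.200×(-25.6)
0.344·δ_A = -12.1 − (-8.175) = -3.925
δ_A = -3.925 / 0.344 = -11.41 per mil

-11.4 per mil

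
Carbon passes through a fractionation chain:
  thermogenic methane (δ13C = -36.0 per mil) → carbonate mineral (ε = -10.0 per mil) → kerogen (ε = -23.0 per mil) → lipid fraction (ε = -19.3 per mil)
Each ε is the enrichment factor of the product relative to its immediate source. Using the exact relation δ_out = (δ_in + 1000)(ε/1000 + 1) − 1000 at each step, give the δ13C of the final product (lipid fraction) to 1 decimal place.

step 1: δ = (-36.00 + 1000)·(-10.0/1000 + 1) − 1000 = -45.64 per mil
step 2: δ = (-45.64 + 1000)·(-23.0/1000 + 1) − 1000 = -67.59 per mil
step 3: δ = (-67.59 + 1000)·(-19.3/1000 + 1) − 1000 = -85.59 per mil

-85.6 per mil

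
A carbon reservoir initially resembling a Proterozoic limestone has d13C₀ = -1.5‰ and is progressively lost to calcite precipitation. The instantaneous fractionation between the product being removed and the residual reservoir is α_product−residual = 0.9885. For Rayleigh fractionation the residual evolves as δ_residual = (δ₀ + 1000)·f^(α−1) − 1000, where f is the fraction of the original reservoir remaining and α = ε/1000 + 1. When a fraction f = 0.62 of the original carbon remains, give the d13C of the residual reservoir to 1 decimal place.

4.0‰

Rayleigh residual: δ_res = (δ₀ + 1000)·f^(α−1) − 1000
α − 1 = -0.01150
f^(α−1) = 0.62^(-0.01150) = 1.005513
δ_res = (-1.5 + 1000) × 1.005513 − 1000 = 1004.004 − 1000 = 4.00‰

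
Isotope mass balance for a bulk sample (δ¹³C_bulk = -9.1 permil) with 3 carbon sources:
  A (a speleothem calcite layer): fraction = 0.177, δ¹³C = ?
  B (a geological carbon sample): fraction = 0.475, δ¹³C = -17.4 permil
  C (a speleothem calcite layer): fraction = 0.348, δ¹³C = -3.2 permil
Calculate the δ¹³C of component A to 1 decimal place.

1.6 permil

Isotope mass balance: δ_bulk = Σ fᵢ·δᵢ.
-9.1 = 0.177×δ_A + 0.475×(-17.4) + 0.348×(-3.2)
0.177·δ_A = -9.1 − (-9.379) = 0.279
δ_A = 0.279 / 0.177 = 1.57 permil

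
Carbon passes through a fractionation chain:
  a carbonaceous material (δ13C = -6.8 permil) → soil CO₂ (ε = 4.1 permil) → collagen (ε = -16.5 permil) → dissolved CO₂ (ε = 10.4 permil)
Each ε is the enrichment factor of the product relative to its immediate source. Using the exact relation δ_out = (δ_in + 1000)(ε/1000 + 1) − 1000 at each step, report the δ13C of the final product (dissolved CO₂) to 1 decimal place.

step 1: δ = (-6.80 + 1000)·(4.1/1000 + 1) − 1000 = -2.73 permil
step 2: δ = (-2.73 + 1000)·(-16.5/1000 + 1) − 1000 = -19.18 permil
step 3: δ = (-19.18 + 1000)·(10.4/1000 + 1) − 1000 = -8.98 permil

-9.0 permil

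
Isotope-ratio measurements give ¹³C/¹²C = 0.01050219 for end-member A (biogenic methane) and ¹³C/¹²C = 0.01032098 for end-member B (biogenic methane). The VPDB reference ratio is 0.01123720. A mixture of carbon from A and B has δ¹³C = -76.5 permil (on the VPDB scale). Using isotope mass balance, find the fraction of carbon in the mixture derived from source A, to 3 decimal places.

0.312

δ_A = (0.01050219/0.01123720 − 1)×1000 = (0.934591 − 1)×1000 = -65.409 permil
δ_B = (0.01032098/0.01123720 − 1)×1000 = (0.918465 − 1)×1000 = -81.535 permil
f_A = (δ_mix − δ_B)/(δ_A − δ_B) = (-76.5 − (-81.535))/(-65.409 − (-81.535))
f_A = 5.035 / 16.126 = 0.3122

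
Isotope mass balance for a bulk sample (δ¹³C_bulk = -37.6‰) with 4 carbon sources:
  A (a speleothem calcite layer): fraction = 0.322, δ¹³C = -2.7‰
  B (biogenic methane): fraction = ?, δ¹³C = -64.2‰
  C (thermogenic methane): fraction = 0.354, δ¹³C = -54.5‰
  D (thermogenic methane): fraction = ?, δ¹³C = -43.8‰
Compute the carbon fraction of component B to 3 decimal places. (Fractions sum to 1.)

0.159

Let f_B and f_D be the unknown fractions; fractions sum to 1 so f_B + f_D = 0.324.
Mass balance: Σ fᵢ·δᵢ = δ_bulk ⇒ f_B·(-64.2) + f_D·(-43.8) = -37.6 − (-20.162) = -17.438
Substitute f_D = 0.324 − f_B:
f_B·(-64.2 − -43.8) = -17.438 − 0.324×(-43.8) = -3.246
f_B = -3.246 / -20.4 = 0.1591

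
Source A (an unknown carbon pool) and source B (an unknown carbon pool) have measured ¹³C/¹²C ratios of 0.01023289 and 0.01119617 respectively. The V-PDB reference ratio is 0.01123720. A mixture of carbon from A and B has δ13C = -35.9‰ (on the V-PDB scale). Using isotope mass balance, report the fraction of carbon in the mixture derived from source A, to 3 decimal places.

0.376

δ_A = (0.01023289/0.01123720 − 1)×1000 = (0.910626 − 1)×1000 = -89.374‰
δ_B = (0.01119617/0.01123720 − 1)×1000 = (0.996349 − 1)×1000 = -3.651‰
f_A = (δ_mix − δ_B)/(δ_A − δ_B) = (-35.9 − (-3.651))/(-89.374 − (-3.651))
f_A = -32.249 / -85.722 = 0.3762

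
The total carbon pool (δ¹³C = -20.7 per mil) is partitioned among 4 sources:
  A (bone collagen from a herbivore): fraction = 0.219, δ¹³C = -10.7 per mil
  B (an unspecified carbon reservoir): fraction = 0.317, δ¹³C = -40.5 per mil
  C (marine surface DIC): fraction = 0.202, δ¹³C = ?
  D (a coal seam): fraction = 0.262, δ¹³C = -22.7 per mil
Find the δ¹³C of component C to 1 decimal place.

Isotope mass balance: δ_bulk = Σ fᵢ·δᵢ.
-20.7 = 0.219×(-10.7) + 0.317×(-40.5) + 0.202×δ_C + 0.262×(-22.7)
0.202·δ_C = -20.7 − (-21.129) = 0.429
δ_C = 0.429 / 0.202 = 2.12 per mil

2.1 per mil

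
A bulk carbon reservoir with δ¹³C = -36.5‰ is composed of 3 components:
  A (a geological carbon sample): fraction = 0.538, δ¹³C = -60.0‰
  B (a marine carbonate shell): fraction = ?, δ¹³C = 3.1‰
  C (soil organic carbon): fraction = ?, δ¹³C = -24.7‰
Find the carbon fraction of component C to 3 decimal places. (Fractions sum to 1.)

0.203

Let f_C and f_B be the unknown fractions; fractions sum to 1 so f_C + f_B = 0.462.
Mass balance: Σ fᵢ·δᵢ = δ_bulk ⇒ f_C·(-24.7) + f_B·(3.1) = -36.5 − (-32.280) = -4.220
Substitute f_B = 0.462 − f_C:
f_C·(-24.7 − 3.1) = -4.220 − 0.462×(3.1) = -5.652
f_C = -5.652 / -27.8 = 0.2033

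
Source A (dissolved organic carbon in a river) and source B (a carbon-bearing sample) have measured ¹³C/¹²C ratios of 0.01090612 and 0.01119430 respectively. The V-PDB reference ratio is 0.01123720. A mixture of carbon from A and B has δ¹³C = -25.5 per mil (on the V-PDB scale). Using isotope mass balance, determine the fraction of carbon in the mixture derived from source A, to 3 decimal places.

0.845

δ_A = (0.01090612/0.01123720 − 1)×1000 = (0.970537 − 1)×1000 = -29.463 per mil
δ_B = (0.01119430/0.01123720 − 1)×1000 = (0.996182 − 1)×1000 = -3.818 per mil
f_A = (δ_mix − δ_B)/(δ_A − δ_B) = (-25.5 − (-3.818))/(-29.463 − (-3.818))
f_A = -21.682 / -25.645 = 0.8455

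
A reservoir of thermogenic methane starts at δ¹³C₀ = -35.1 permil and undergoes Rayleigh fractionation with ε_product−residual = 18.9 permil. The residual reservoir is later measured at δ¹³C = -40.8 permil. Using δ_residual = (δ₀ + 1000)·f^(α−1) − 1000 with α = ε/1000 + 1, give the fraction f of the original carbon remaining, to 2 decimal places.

α − 1 = ε/1000 = 0.0189
(δ_res + 1000)/(δ₀ + 1000) = (-40.8 + 1000)/(-35.1 + 1000) = 959.2/964.9 = 0.994093
f = 0.994093^(1/0.0189) = exp(ln(0.994093)/0.0189) = exp(-0.00592/0.0189)
f = exp(-0.3135) = 0.7309

0.73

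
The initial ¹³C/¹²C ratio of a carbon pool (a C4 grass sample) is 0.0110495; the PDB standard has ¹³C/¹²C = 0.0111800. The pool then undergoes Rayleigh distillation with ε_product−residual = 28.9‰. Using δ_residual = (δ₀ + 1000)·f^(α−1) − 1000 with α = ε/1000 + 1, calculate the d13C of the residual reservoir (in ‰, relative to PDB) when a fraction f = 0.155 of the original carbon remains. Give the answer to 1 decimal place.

-63.5‰

δ₀ = (0.0110495/0.0111800 − 1)×1000 = (0.988327 − 1)×1000 = -11.673‰
α − 1 = ε/1000 = 0.0289
f^(α−1) = 0.155^(0.0289) = 0.947547
δ_res = (-11.673 + 1000) × 0.947547 − 1000 = 936.486 − 1000 = -63.51‰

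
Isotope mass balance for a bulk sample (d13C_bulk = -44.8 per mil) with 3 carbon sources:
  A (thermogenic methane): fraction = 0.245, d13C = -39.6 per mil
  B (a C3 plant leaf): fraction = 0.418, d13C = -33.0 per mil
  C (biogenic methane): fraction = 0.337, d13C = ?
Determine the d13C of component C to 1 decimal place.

Isotope mass balance: δ_bulk = Σ fᵢ·δᵢ.
-44.8 = 0.245×(-39.6) + 0.418×(-33.0) + 0.337×δ_C
0.337·δ_C = -44.8 − (-23.496) = -21.304
δ_C = -21.304 / 0.337 = -63.22 per mil

-63.2 per mil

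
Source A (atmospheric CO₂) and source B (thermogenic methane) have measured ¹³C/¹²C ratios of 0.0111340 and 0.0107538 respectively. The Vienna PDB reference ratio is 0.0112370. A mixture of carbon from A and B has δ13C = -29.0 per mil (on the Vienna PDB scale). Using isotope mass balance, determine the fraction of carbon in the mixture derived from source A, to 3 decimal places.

0.414

δ_A = (0.0111340/0.0112370 − 1)×1000 = (0.990834 − 1)×1000 = -9.166 per mil
δ_B = (0.0107538/0.0112370 − 1)×1000 = (0.956999 − 1)×1000 = -43.001 per mil
f_A = (δ_mix − δ_B)/(δ_A − δ_B) = (-29.0 − (-43.001))/(-9.166 − (-43.001))
f_A = 14.001 / 33.835 = 0.4138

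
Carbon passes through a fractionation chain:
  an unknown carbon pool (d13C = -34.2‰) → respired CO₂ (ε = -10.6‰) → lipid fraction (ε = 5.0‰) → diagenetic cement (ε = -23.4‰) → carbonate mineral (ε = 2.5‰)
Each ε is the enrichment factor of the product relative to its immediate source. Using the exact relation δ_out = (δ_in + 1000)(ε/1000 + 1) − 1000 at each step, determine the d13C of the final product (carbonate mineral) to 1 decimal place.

step 1: δ = (-34.20 + 1000)·(-10.6/1000 + 1) − 1000 = -44.44‰
step 2: δ = (-44.44 + 1000)·(5.0/1000 + 1) − 1000 = -39.66‰
step 3: δ = (-39.66 + 1000)·(-23.4/1000 + 1) − 1000 = -62.13‰
step 4: δ = (-62.13 + 1000)·(2.5/1000 + 1) − 1000 = -59.79‰

-59.8‰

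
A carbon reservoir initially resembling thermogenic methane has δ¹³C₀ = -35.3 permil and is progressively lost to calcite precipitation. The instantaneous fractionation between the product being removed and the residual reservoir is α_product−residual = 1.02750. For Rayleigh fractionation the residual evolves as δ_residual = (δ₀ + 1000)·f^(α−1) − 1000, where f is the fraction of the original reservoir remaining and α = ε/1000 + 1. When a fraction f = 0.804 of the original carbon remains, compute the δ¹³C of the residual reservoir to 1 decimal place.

-41.1 permil

Rayleigh residual: δ_res = (δ₀ + 1000)·f^(α−1) − 1000
α − 1 = 0.02750
f^(α−1) = 0.804^(0.02750) = 0.994019
δ_res = (-35.3 + 1000) × 0.994019 − 1000 = 958.930 − 1000 = -41.07 permil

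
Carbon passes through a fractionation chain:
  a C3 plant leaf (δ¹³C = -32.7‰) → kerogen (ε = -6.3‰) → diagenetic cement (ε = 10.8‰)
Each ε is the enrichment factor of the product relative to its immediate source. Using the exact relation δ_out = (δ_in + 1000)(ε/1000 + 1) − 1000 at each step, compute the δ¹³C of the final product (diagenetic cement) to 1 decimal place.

-28.4‰

step 1: δ = (-32.70 + 1000)·(-6.3/1000 + 1) − 1000 = -38.79‰
step 2: δ = (-38.79 + 1000)·(10.8/1000 + 1) − 1000 = -28.41‰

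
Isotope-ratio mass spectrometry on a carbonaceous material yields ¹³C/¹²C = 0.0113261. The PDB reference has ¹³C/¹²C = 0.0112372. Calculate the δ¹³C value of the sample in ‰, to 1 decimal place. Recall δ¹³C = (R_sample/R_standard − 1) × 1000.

7.9‰

δ¹³C = (R_sample / R_standard − 1) × 1000
R_sample / R_standard = 0.0113261 / 0.0112372 = 1.007911
δ¹³C = (1.007911 − 1) × 1000 = 7.91‰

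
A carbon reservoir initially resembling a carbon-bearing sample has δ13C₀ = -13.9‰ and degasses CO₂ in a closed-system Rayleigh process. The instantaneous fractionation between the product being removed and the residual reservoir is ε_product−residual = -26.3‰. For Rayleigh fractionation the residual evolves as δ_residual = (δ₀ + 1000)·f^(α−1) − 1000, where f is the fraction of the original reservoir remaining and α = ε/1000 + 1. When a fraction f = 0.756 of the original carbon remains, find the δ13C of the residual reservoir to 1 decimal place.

-6.6‰

Rayleigh residual: δ_res = (δ₀ + 1000)·f^(α−1) − 1000
α = ε/1000 + 1 = 0.97370, so α − 1 = -0.02630
f^(α−1) = 0.756^(-0.02630) = 1.007384
δ_res = (-13.9 + 1000) × 1.007384 − 1000 = 993.381 − 1000 = -6.62‰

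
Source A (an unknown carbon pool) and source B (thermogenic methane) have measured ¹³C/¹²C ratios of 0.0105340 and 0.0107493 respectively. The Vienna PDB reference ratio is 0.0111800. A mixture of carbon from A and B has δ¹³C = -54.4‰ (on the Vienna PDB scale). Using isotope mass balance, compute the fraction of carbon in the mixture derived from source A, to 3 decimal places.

0.824

δ_A = (0.0105340/0.0111800 − 1)×1000 = (0.942218 − 1)×1000 = -57.782‰
δ_B = (0.0107493/0.0111800 − 1)×1000 = (0.961476 − 1)×1000 = -38.524‰
f_A = (δ_mix − δ_B)/(δ_A − δ_B) = (-54.4 − (-38.524))/(-57.782 − (-38.524))
f_A = -15.876 / -19.258 = 0.8244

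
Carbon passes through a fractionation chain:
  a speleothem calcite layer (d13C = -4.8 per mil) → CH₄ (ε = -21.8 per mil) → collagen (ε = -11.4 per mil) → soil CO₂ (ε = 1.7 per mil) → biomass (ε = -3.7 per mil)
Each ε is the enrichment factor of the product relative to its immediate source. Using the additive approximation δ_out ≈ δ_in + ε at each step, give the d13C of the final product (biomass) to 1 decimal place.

step 1: δ ≈ -4.8 + (-21.8) = -26.6 per mil
step 2: δ ≈ -26.6 + (-11.4) = -38.0 per mil
step 3: δ ≈ -38.0 + (1.7) = -36.3 per mil
step 4: δ ≈ -36.3 + (-3.7) = -40.0 per mil

-40.0 per mil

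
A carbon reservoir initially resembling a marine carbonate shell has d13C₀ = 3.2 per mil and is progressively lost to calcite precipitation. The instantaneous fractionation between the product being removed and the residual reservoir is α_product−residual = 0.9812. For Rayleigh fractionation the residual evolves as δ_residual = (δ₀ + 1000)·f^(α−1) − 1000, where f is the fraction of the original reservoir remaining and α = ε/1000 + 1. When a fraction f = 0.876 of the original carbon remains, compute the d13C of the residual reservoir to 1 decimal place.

Rayleigh residual: δ_res = (δ₀ + 1000)·f^(α−1) − 1000
α − 1 = -0.01880
f^(α−1) = 0.876^(-0.01880) = 1.002492
δ_res = (3.2 + 1000) × 1.002492 − 1000 = 1005.700 − 1000 = 5.70 per mil

5.7 per mil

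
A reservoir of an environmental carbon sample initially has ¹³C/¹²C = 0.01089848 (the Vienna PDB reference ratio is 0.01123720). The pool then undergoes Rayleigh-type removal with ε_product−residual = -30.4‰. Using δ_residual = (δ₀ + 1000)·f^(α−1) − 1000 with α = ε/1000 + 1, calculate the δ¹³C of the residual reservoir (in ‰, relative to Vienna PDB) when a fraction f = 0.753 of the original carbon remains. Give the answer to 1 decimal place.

-21.7‰

δ₀ = (0.01089848/0.01123720 − 1)×1000 = (0.969857 − 1)×1000 = -30.143‰
α − 1 = ε/1000 = -0.0304
f^(α−1) = 0.753^(-0.0304) = 1.008661
δ_res = (-30.143 + 1000) × 1.008661 − 1000 = 978.258 − 1000 = -21.74‰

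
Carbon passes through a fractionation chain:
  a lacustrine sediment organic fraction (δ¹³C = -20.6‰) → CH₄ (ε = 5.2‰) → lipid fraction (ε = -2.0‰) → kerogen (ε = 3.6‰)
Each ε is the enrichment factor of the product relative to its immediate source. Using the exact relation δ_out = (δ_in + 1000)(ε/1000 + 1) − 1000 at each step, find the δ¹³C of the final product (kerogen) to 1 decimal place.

-13.9‰

step 1: δ = (-20.60 + 1000)·(5.2/1000 + 1) − 1000 = -15.51‰
step 2: δ = (-15.51 + 1000)·(-2.0/1000 + 1) − 1000 = -17.48‰
step 3: δ = (-17.48 + 1000)·(3.6/1000 + 1) − 1000 = -13.94‰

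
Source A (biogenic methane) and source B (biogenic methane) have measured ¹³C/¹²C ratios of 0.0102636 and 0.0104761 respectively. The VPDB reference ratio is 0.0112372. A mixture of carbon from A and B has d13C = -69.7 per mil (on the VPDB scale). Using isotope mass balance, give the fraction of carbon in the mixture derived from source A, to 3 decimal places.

0.104

δ_A = (0.0102636/0.0112372 − 1)×1000 = (0.913359 − 1)×1000 = -86.641 per mil
δ_B = (0.0104761/0.0112372 − 1)×1000 = (0.932270 − 1)×1000 = -67.730 per mil
f_A = (δ_mix − δ_B)/(δ_A − δ_B) = (-69.7 − (-67.730))/(-86.641 − (-67.730))
f_A = -1.970 / -18.910 = 0.1042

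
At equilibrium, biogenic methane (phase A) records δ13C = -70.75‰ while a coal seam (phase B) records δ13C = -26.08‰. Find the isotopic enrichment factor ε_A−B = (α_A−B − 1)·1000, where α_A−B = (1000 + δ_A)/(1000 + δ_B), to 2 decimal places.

-45.87‰

α_A−B = (1000 + -70.75) / (1000 + -26.08) = 929.25 / 973.92 = 0.954134
ε_A−B = (0.954134 − 1) × 1000 = -45.866‰
(The approximation ε ≈ δ_A − δ_B would give -44.67‰.)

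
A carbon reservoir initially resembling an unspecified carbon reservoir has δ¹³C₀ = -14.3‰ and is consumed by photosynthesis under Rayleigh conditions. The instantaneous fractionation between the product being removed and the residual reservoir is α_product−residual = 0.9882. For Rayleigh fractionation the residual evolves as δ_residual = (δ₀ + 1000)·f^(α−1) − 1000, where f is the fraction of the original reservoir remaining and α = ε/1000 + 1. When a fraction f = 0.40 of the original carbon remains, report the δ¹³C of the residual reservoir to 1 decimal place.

Rayleigh residual: δ_res = (δ₀ + 1000)·f^(α−1) − 1000
α − 1 = -0.01180
f^(α−1) = 0.40^(-0.01180) = 1.010871
δ_res = (-14.3 + 1000) × 1.010871 − 1000 = 996.415 − 1000 = -3.58‰

-3.6‰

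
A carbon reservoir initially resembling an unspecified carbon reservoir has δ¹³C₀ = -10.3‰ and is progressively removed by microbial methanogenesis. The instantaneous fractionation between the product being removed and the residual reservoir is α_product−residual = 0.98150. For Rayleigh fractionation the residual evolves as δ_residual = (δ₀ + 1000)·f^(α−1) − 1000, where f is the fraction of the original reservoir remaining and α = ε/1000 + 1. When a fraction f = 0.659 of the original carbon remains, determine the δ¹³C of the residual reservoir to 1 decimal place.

-2.6‰

Rayleigh residual: δ_res = (δ₀ + 1000)·f^(α−1) − 1000
α − 1 = -0.01850
f^(α−1) = 0.659^(-0.01850) = 1.007745
δ_res = (-10.3 + 1000) × 1.007745 − 1000 = 997.365 − 1000 = -2.63‰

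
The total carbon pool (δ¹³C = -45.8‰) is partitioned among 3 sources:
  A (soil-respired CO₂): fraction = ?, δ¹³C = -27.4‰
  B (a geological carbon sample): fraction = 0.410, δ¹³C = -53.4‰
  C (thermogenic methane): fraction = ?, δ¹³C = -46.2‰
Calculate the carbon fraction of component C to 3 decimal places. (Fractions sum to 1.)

Let f_C and f_A be the unknown fractions; fractions sum to 1 so f_C + f_A = 0.590.
Mass balance: Σ fᵢ·δᵢ = δ_bulk ⇒ f_C·(-46.2) + f_A·(-27.4) = -45.8 − (-21.894) = -23.906
Substitute f_A = 0.590 − f_C:
f_C·(-46.2 − -27.4) = -23.906 − 0.590×(-27.4) = -7.740
f_C = -7.740 / -18.8 = 0.4117

0.412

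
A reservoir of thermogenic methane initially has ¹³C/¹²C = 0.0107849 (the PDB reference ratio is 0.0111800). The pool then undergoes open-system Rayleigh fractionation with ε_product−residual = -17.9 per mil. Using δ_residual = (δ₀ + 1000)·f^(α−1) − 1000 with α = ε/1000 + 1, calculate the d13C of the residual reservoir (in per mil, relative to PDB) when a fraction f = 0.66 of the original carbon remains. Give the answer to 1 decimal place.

-28.1 per mil

δ₀ = (0.0107849/0.0111800 − 1)×1000 = (0.964660 − 1)×1000 = -35.340 per mil
α − 1 = ε/1000 = -0.0179
f^(α−1) = 0.66^(-0.0179) = 1.007465
δ_res = (-35.340 + 1000) × 1.007465 − 1000 = 971.862 − 1000 = -28.14 per mil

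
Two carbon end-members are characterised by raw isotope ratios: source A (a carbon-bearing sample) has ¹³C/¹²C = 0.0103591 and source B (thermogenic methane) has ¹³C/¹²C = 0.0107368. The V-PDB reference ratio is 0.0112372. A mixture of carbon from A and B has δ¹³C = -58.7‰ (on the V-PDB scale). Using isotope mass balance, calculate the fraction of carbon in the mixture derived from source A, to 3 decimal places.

δ_A = (0.0103591/0.0112372 − 1)×1000 = (0.921858 − 1)×1000 = -78.142‰
δ_B = (0.0107368/0.0112372 − 1)×1000 = (0.955469 − 1)×1000 = -44.531‰
f_A = (δ_mix − δ_B)/(δ_A − δ_B) = (-58.7 − (-44.531))/(-78.142 − (-44.531))
f_A = -14.169 / -33.612 = 0.4216

0.422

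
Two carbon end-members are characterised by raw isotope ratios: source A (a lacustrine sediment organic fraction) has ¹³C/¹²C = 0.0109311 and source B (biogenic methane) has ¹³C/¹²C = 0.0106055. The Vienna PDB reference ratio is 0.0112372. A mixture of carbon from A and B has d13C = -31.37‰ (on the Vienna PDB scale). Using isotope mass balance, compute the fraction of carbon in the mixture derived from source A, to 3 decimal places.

0.857

δ_A = (0.0109311/0.0112372 − 1)×1000 = (0.972760 − 1)×1000 = -27.240‰
δ_B = (0.0106055/0.0112372 − 1)×1000 = (0.943785 − 1)×1000 = -56.215‰
f_A = (δ_mix − δ_B)/(δ_A − δ_B) = (-31.37 − (-56.215))/(-27.240 − (-56.215))
f_A = 24.845 / 28.975 = 0.8575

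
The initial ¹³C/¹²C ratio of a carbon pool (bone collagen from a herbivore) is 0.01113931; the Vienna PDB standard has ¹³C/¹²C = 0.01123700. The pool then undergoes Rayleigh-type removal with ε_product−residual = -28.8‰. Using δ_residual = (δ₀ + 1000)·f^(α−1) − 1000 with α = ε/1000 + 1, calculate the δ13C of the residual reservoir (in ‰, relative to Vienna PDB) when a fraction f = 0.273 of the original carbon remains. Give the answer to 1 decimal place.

δ₀ = (0.01113931/0.01123700 − 1)×1000 = (0.991306 − 1)×1000 = -8.694‰
α − 1 = ε/1000 = -0.0288
f^(α−1) = 0.273^(-0.0288) = 1.038098
δ_res = (-8.694 + 1000) × 1.038098 − 1000 = 1029.074 − 1000 = 29.07‰

29.1‰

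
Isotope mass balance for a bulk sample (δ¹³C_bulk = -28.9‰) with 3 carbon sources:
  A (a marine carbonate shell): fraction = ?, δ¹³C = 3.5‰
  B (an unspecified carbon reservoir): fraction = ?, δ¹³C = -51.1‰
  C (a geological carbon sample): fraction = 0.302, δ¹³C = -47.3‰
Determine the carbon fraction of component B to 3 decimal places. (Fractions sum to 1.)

0.312

Let f_B and f_A be the unknown fractions; fractions sum to 1 so f_B + f_A = 0.698.
Mass balance: Σ fᵢ·δᵢ = δ_bulk ⇒ f_B·(-51.1) + f_A·(3.5) = -28.9 − (-14.285) = -14.615
Substitute f_A = 0.698 − f_B:
f_B·(-51.1 − 3.5) = -14.615 − 0.698×(3.5) = -17.058
f_B = -17.058 / -54.6 = 0.3124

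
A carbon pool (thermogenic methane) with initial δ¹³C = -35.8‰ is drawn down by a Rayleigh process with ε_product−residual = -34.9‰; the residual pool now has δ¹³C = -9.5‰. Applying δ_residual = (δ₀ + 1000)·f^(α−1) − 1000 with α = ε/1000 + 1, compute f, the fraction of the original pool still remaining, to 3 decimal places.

α − 1 = ε/1000 = -0.0349
(δ_res + 1000)/(δ₀ + 1000) = (-9.5 + 1000)/(-35.8 + 1000) = 990.5/964.2 = 1.027276
f = 1.027276^(1/-0.0349) = exp(ln(1.027276)/-0.0349) = exp(0.02691/-0.0349)
f = exp(-0.7711) = 0.4625

0.463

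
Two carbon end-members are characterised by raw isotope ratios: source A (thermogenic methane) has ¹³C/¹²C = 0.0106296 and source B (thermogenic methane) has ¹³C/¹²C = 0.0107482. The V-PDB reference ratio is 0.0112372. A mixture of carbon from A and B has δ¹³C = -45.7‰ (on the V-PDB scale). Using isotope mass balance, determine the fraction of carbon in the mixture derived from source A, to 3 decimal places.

0.207

δ_A = (0.0106296/0.0112372 − 1)×1000 = (0.945930 − 1)×1000 = -54.070‰
δ_B = (0.0107482/0.0112372 − 1)×1000 = (0.956484 − 1)×1000 = -43.516‰
f_A = (δ_mix − δ_B)/(δ_A − δ_B) = (-45.7 − (-43.516))/(-54.070 − (-43.516))
f_A = -2.184 / -10.554 = 0.2069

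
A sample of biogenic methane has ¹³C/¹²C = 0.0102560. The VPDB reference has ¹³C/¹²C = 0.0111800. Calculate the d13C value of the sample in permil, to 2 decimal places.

d13C = (R_sample / R_standard − 1) × 1000
R_sample / R_standard = 0.0102560 / 0.0111800 = 0.917352
d13C = (0.917352 − 1) × 1000 = -82.648 permil

-82.65 permil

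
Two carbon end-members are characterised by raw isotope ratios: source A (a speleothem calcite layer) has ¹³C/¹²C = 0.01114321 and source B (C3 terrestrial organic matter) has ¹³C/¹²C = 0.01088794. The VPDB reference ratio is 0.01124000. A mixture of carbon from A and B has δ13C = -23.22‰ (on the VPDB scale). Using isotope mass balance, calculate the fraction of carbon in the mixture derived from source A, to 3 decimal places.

0.357

δ_A = (0.01114321/0.01124000 − 1)×1000 = (0.991389 − 1)×1000 = -8.611‰
δ_B = (0.01088794/0.01124000 − 1)×1000 = (0.968678 − 1)×1000 = -31.322‰
f_A = (δ_mix − δ_B)/(δ_A − δ_B) = (-23.22 − (-31.322))/(-8.611 − (-31.322))
f_A = 8.102 / 22.711 = 0.3567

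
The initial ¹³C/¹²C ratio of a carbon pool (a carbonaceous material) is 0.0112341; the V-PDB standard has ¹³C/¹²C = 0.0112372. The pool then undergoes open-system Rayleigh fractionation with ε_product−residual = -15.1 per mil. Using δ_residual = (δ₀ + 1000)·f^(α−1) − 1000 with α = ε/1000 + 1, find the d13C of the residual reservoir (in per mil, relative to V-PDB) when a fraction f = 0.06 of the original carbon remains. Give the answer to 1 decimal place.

δ₀ = (0.0112341/0.0112372 − 1)×1000 = (0.999724 − 1)×1000 = -0.276 per mil
α − 1 = ε/1000 = -0.0151
f^(α−1) = 0.06^(-0.0151) = 1.043398
δ_res = (-0.276 + 1000) × 1.043398 − 1000 = 1043.110 − 1000 = 43.11 per mil

43.1 per mil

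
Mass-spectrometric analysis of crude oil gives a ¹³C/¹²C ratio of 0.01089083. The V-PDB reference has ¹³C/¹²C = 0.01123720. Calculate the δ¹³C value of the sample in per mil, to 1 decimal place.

-30.8 per mil

δ¹³C = (R_sample / R_standard − 1) × 1000
R_sample / R_standard = 0.01089083 / 0.01123720 = 0.969176
δ¹³C = (0.969176 − 1) × 1000 = -30.82 per mil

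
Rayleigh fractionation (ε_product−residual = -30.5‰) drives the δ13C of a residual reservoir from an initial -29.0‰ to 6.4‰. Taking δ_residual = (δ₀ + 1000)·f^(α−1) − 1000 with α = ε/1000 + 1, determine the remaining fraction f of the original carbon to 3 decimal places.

0.309

α − 1 = ε/1000 = -0.0305
(δ_res + 1000)/(δ₀ + 1000) = (6.4 + 1000)/(-29.0 + 1000) = 1006.4/971.0 = 1.036457
f = 1.036457^(1/-0.0305) = exp(ln(1.036457)/-0.0305) = exp(0.03581/-0.0305)
f = exp(-1.1740) = 0.3091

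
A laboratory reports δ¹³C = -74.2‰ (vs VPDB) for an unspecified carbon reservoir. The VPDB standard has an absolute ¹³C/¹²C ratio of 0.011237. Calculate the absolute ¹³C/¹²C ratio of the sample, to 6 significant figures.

R_sample = R_standard × (δ¹³C/1000 + 1)
R_sample = 0.011237 × (-74.2/1000 + 1) = 0.011237 × 0.925800
R_sample = 0.0104032

0.0104032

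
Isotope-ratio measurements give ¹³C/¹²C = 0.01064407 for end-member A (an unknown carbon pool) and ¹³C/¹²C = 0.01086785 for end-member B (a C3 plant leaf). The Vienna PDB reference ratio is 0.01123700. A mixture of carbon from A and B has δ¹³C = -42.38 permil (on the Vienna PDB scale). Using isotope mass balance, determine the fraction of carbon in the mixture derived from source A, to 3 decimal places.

δ_A = (0.01064407/0.01123700 − 1)×1000 = (0.947234 − 1)×1000 = -52.766 permil
δ_B = (0.01086785/0.01123700 − 1)×1000 = (0.967149 − 1)×1000 = -32.851 permil
f_A = (δ_mix − δ_B)/(δ_A − δ_B) = (-42.38 − (-32.851))/(-52.766 − (-32.851))
f_A = -9.529 / -19.915 = 0.4785

0.478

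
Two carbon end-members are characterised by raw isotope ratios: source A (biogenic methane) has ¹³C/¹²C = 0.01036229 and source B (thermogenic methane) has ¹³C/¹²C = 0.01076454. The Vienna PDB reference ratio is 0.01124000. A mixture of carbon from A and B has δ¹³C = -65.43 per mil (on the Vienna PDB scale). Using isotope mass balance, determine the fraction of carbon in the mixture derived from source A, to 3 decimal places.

0.646

δ_A = (0.01036229/0.01124000 − 1)×1000 = (0.921912 − 1)×1000 = -78.088 per mil
δ_B = (0.01076454/0.01124000 − 1)×1000 = (0.957699 − 1)×1000 = -42.301 per mil
f_A = (δ_mix − δ_B)/(δ_A − δ_B) = (-65.43 − (-42.301))/(-78.088 − (-42.301))
f_A = -23.129 / -35.787 = 0.6463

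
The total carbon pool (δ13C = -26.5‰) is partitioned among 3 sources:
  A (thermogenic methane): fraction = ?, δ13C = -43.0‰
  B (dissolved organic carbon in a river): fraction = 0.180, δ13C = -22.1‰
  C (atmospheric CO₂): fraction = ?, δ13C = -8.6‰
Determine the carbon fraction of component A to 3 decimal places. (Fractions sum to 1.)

Let f_A and f_C be the unknown fractions; fractions sum to 1 so f_A + f_C = 0.820.
Mass balance: Σ fᵢ·δᵢ = δ_bulk ⇒ f_A·(-43.0) + f_C·(-8.6) = -26.5 − (-3.978) = -22.522
Substitute f_C = 0.820 − f_A:
f_A·(-43.0 − -8.6) = -22.522 − 0.820×(-8.6) = -15.470
f_A = -15.470 / -34.4 = 0.4497

0.450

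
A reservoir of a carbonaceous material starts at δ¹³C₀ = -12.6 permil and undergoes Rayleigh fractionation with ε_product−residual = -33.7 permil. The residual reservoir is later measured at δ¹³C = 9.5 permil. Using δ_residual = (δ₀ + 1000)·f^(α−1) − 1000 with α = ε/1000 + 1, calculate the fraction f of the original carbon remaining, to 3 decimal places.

0.518

α − 1 = ε/1000 = -0.0337
(δ_res + 1000)/(δ₀ + 1000) = (9.5 + 1000)/(-12.6 + 1000) = 1009.5/987.4 = 1.022382
f = 1.022382^(1/-0.0337) = exp(ln(1.022382)/-0.0337) = exp(0.02214/-0.0337)
f = exp(-0.6568) = 0.5185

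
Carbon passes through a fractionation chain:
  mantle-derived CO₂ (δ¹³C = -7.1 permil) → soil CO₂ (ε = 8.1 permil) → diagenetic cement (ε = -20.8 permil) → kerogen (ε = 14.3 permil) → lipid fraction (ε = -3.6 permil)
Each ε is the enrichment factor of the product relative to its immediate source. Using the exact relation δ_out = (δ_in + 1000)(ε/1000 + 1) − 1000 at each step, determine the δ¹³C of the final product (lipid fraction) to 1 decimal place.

-9.4 permil

step 1: δ = (-7.10 + 1000)·(8.1/1000 + 1) − 1000 = 0.94 permil
step 2: δ = (0.94 + 1000)·(-20.8/1000 + 1) − 1000 = -19.88 permil
step 3: δ = (-19.88 + 1000)·(14.3/1000 + 1) − 1000 = -5.86 permil
step 4: δ = (-5.86 + 1000)·(-3.6/1000 + 1) − 1000 = -9.44 permil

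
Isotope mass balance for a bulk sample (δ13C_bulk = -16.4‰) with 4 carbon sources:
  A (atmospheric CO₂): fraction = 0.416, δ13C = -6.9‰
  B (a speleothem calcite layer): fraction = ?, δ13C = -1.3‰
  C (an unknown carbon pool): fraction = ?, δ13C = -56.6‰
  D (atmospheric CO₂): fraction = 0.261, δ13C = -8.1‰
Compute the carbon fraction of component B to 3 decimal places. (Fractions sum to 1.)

Let f_B and f_C be the unknown fractions; fractions sum to 1 so f_B + f_C = 0.323.
Mass balance: Σ fᵢ·δᵢ = δ_bulk ⇒ f_B·(-1.3) + f_C·(-56.6) = -16.4 − (-4.985) = -11.415
Substitute f_C = 0.323 − f_B:
f_B·(-1.3 − -56.6) = -11.415 − 0.323×(-56.6) = 6.866
f_B = 6.866 / 55.3 = 0.1242

0.124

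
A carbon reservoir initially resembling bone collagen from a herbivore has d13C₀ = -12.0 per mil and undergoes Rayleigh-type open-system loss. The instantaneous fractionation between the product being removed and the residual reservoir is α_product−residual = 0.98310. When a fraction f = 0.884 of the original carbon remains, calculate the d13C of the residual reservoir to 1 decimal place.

Rayleigh residual: δ_res = (δ₀ + 1000)·f^(α−1) − 1000
α − 1 = -0.01690
f^(α−1) = 0.884^(-0.01690) = 1.002086
δ_res = (-12.0 + 1000) × 1.002086 − 1000 = 990.061 − 1000 = -9.94 per mil

-9.9 per mil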